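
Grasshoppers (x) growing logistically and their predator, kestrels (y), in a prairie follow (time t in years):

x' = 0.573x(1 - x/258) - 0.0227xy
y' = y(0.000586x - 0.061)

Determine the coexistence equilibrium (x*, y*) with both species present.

x* ≈ 104, y* ≈ 15.1

From dy/dt = 0 with y > 0: 0.000586x* = 0.061, so x* = 104.
Substitute into dx/dt = 0: 0.573(1 - 104/258) = 0.0227y*.
The bracket is 0.597, giving y* = 0.342/0.0227 = 15.1.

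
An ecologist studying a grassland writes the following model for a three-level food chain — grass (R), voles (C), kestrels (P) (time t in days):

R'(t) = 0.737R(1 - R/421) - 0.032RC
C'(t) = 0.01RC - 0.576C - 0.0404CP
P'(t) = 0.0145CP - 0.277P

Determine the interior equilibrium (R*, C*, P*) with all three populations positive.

R* ≈ 71.8, C* ≈ 19.1, P* ≈ 3.51

From dP/dt = 0: 0.0145C* = 0.277, so C* = 19.1.
From dR/dt = 0: 0.737(1 - R*/421) = 0.032·19.1, giving R* = 421·(1 - 0.829) = 71.8.
From dC/dt = 0: 0.01·71.8 - 0.576 = 0.0404P*, so P* = 0.142/0.0404 = 3.51.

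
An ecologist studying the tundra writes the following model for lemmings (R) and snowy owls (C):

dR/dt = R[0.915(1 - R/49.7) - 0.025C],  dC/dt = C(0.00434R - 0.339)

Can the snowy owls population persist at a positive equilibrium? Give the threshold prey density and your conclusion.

The predator equation gives dC/dt > 0 only when R > 0.339/0.00434 = 78.1.
Without the predator, R → K = 49.7. Since 49.7 < 78.1, the predator cannot invade.

Threshold R = 78.1; K < 78.1, so no, the predator goes extinct.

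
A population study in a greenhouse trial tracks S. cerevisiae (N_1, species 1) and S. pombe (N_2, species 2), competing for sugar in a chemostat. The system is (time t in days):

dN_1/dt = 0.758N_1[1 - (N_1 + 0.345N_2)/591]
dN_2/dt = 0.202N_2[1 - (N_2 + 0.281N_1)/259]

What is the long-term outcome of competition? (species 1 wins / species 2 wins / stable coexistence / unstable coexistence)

Compare the nullcline intercepts: K1/α12 = 591/0.345 = 1710 > K2 = 259; K2/α21 = 259/0.281 = 922 > K1 = 591.
Since both inequalities hold, each species can invade when rare, so the interior equilibrium is stable.

stable coexistence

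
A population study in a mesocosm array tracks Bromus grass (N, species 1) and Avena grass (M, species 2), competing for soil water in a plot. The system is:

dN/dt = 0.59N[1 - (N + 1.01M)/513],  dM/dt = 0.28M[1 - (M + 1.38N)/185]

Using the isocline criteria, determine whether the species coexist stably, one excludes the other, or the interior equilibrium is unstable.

Compare the nullcline intercepts: K1/α12 = 513/1.01 = 508 > K2 = 185; K2/α21 = 185/1.38 = 134 < K1 = 513.
Since the inequalities point opposite ways, species 1 can invade but species 2 cannot.

species 1 excludes species 2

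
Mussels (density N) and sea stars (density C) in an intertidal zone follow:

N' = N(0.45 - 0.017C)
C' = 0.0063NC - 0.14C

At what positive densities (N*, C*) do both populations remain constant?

Set dC/dt = 0 with C > 0: 0.0063N - 0.14 = 0, so N* = 0.14/0.0063 = 22.2.
Set dN/dt = 0 with N > 0: 0.45 - 0.017C = 0, so C* = 0.45/0.017 = 26.5.

N* ≈ 22.2, C* ≈ 26.5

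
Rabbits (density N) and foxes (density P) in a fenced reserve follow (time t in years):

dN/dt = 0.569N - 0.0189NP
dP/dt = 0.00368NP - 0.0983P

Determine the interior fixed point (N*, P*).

Set dP/dt = 0 with P > 0: 0.00368N - 0.0983 = 0, so N* = 0.0983/0.00368 = 26.7.
Set dN/dt = 0 with N > 0: 0.569 - 0.0189P = 0, so P* = 0.569/0.0189 = 30.1.

N* ≈ 26.7, P* ≈ 30.1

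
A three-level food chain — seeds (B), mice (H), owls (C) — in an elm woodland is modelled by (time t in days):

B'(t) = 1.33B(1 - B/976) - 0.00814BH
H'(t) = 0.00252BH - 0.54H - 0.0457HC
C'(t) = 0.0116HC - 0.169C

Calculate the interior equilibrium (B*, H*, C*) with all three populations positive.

B* ≈ 889, H* ≈ 14.6, C* ≈ 37.2

From dC/dt = 0: 0.0116H* = 0.169, so H* = 14.6.
From dB/dt = 0: 1.33(1 - B*/976) = 0.00814·14.6, giving B* = 976·(1 - 0.0892) = 889.
From dH/dt = 0: 0.00252·889 - 0.54 = 0.0457C*, so C* = 1.7/0.0457 = 37.2.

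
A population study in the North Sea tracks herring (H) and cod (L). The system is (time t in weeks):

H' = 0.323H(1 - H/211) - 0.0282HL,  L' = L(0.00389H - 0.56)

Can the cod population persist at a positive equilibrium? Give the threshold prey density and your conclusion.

Threshold H = 144; K > 144, so yes, the predator persists.

The predator equation gives dL/dt > 0 only when H > 0.56/0.00389 = 144.
Without the predator, H → K = 211. Since 211 > 144, the predator can invade and persist.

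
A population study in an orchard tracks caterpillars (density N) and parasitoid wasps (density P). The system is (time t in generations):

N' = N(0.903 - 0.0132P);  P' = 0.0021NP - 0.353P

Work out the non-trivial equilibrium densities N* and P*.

N* ≈ 168, P* ≈ 68.4

Set dP/dt = 0 with P > 0: 0.0021N - 0.353 = 0, so N* = 0.353/0.0021 = 168.
Set dN/dt = 0 with N > 0: 0.903 - 0.0132P = 0, so P* = 0.903/0.0132 = 68.4.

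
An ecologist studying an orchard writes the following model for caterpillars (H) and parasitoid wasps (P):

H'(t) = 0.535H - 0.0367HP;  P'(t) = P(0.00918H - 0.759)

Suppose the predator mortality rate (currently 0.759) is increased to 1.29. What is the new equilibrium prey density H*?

At the interior fixed point, setting dP/dt = 0 with P > 0 fixes H* = (predator death rate)/(HP coefficient) — independent of the other coefficients.
With the change, H* = 1.29/0.00918 = 141; it rises from 82.7.

H* ≈ 141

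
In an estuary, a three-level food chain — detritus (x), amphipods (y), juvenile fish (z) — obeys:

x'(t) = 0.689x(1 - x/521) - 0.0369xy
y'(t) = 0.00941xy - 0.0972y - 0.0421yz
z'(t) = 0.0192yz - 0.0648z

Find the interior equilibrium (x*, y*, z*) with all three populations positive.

x* ≈ 427, y* ≈ 3.38, z* ≈ 93.1

From dz/dt = 0: 0.0192y* = 0.0648, so y* = 3.38.
From dx/dt = 0: 0.689(1 - x*/521) = 0.0369·3.38, giving x* = 521·(1 - 0.181) = 427.
From dy/dt = 0: 0.00941·427 - 0.0972 = 0.0421z*, so z* = 3.92/0.0421 = 93.1.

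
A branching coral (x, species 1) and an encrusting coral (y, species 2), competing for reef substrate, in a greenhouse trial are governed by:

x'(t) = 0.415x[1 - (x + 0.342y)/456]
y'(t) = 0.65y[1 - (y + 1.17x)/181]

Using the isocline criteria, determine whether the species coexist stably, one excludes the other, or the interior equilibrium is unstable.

Compare the nullcline intercepts: K1/α12 = 456/0.342 = 1330 > K2 = 181; K2/α21 = 181/1.17 = 155 < K1 = 456.
Since the inequalities point opposite ways, species 1 can invade but species 2 cannot.

species 1 excludes species 2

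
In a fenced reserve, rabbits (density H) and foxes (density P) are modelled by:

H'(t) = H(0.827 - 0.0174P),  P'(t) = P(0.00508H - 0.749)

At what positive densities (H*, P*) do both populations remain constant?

Set dP/dt = 0 with P > 0: 0.00508H - 0.749 = 0, so H* = 0.749/0.00508 = 147.
Set dH/dt = 0 with H > 0: 0.827 - 0.0174P = 0, so P* = 0.827/0.0174 = 47.5.

H* ≈ 147, P* ≈ 47.5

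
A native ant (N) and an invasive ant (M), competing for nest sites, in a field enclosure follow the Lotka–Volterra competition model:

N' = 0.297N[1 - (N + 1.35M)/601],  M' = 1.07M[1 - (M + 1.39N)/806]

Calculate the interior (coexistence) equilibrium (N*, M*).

Setting both brackets to zero gives the nullclines N + 1.35M = 601 and 1.39N + M = 806.
Substituting M = 806 - 1.39N into the first: N(1 - 1.35·1.39) = 601 - 1.35·806.
So N* = -487/-0.877 = 556, and then M* = 806 - 1.39·556 = 33.5.

N* ≈ 556, M* ≈ 33.5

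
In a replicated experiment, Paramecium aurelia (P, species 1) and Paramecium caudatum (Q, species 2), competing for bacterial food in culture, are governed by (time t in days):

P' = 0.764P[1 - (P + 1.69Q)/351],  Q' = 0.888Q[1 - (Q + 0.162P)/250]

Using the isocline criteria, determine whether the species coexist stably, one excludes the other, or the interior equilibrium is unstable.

Compare the nullcline intercepts: K1/α12 = 351/1.69 = 208 < K2 = 250; K2/α21 = 250/0.162 = 1540 > K1 = 351.
Since the inequalities point opposite ways, species 2 can invade but species 1 cannot.

species 2 excludes species 1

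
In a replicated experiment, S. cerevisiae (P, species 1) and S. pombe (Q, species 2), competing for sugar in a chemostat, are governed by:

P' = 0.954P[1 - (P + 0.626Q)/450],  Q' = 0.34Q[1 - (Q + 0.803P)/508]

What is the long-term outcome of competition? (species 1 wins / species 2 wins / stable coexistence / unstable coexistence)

stable coexistence

Compare the nullcline intercepts: K1/α12 = 450/0.626 = 719 > K2 = 508; K2/α21 = 508/0.803 = 633 > K1 = 450.
Since both inequalities hold, each species can invade when rare, so the interior equilibrium is stable.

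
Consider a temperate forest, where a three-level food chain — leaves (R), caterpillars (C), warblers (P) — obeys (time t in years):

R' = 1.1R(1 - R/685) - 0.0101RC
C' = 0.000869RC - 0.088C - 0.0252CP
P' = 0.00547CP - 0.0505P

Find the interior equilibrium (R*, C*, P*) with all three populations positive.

R* ≈ 627, C* ≈ 9.23, P* ≈ 18.1

From dP/dt = 0: 0.00547C* = 0.0505, so C* = 9.23.
From dR/dt = 0: 1.1(1 - R*/685) = 0.0101·9.23, giving R* = 685·(1 - 0.0848) = 627.
From dC/dt = 0: 0.000869·627 - 0.088 = 0.0252P*, so P* = 0.457/0.0252 = 18.1.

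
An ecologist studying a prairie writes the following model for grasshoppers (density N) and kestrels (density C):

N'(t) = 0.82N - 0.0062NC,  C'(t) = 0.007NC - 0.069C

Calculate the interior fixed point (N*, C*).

Set dC/dt = 0 with C > 0: 0.007N - 0.069 = 0, so N* = 0.069/0.007 = 9.86.
Set dN/dt = 0 with N > 0: 0.82 - 0.0062C = 0, so C* = 0.82/0.0062 = 132.

N* ≈ 9.86, C* ≈ 132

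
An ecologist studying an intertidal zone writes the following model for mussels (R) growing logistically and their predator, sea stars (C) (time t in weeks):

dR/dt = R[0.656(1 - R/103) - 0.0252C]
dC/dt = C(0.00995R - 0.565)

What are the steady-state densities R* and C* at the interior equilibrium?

From dC/dt = 0 with C > 0: 0.00995R* = 0.565, so R* = 56.8.
Substitute into dR/dt = 0: 0.656(1 - 56.8/103) = 0.0252C*.
The bracket is 0.449, giving C* = 0.294/0.0252 = 11.7.

R* ≈ 56.8, C* ≈ 11.7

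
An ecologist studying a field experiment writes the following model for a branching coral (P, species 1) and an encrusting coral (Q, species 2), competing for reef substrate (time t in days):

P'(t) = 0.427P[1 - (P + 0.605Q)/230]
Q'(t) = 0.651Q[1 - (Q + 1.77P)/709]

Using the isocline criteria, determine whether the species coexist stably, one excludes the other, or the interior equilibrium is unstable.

Compare the nullcline intercepts: K1/α12 = 230/0.605 = 380 < K2 = 709; K2/α21 = 709/1.77 = 401 > K1 = 230.
Since the inequalities point opposite ways, species 2 can invade but species 1 cannot.

species 2 excludes species 1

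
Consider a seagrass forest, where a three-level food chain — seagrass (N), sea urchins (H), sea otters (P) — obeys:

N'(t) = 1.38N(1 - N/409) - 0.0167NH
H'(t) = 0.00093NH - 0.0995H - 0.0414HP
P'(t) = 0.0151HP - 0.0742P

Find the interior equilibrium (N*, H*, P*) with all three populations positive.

From dP/dt = 0: 0.0151H* = 0.0742, so H* = 4.91.
From dN/dt = 0: 1.38(1 - N*/409) = 0.0167·4.91, giving N* = 409·(1 - 0.0595) = 385.
From dH/dt = 0: 0.00093·385 - 0.0995 = 0.0414P*, so P* = 0.258/0.0414 = 6.24.

N* ≈ 385, H* ≈ 4.91, P* ≈ 6.24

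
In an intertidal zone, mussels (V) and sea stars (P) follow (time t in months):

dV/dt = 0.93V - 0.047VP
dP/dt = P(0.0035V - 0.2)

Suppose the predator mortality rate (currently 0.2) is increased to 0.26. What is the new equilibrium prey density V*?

At the interior fixed point, setting dP/dt = 0 with P > 0 fixes V* = (predator death rate)/(VP coefficient) — independent of the other coefficients.
With the change, V* = 0.26/0.0035 = 74.3; it rises from 57.1.

V* ≈ 74.3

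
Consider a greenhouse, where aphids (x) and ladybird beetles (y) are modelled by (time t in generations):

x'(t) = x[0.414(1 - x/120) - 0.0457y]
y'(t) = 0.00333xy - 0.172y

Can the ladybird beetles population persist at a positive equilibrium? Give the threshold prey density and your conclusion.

Threshold x = 51.7; K > 51.7, so yes, the predator persists.

The predator equation gives dy/dt > 0 only when x > 0.172/0.00333 = 51.7.
Without the predator, x → K = 120. Since 120 > 51.7, the predator can invade and persist.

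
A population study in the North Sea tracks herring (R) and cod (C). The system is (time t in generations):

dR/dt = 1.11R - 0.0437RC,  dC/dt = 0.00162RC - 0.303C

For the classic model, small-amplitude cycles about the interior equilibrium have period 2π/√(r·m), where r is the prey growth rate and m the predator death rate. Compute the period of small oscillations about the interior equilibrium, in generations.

Here r = 1.11 and m = 0.303, so r·m = 0.336.
ω = √0.336 = 0.58 per generation, hence T = 2π/ω ≈ 10.8 generations.

T ≈ 10.8 generations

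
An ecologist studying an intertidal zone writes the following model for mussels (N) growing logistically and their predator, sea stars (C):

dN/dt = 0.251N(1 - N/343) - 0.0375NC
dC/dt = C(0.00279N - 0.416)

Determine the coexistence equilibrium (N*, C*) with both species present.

From dC/dt = 0 with C > 0: 0.00279N* = 0.416, so N* = 149.
Substitute into dN/dt = 0: 0.251(1 - 149/343) = 0.0375C*.
The bracket is 0.565, giving C* = 0.142/0.0375 = 3.78.

N* ≈ 149, C* ≈ 3.78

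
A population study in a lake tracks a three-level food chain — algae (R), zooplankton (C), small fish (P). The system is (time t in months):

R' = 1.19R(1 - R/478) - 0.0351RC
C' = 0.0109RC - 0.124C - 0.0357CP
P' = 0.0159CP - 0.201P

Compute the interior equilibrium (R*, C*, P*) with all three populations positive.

From dP/dt = 0: 0.0159C* = 0.201, so C* = 12.6.
From dR/dt = 0: 1.19(1 - R*/478) = 0.0351·12.6, giving R* = 478·(1 - 0.373) = 300.
From dC/dt = 0: 0.0109·300 - 0.124 = 0.0357P*, so P* = 3.14/0.0357 = 88.1.

R* ≈ 300, C* ≈ 12.6, P* ≈ 88.1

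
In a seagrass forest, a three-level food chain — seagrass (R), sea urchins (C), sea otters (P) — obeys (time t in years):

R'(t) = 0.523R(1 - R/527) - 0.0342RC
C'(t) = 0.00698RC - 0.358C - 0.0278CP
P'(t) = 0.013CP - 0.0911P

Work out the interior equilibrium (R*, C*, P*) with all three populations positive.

From dP/dt = 0: 0.013C* = 0.0911, so C* = 7.01.
From dR/dt = 0: 0.523(1 - R*/527) = 0.0342·7.01, giving R* = 527·(1 - 0.458) = 286.
From dC/dt = 0: 0.00698·286 - 0.358 = 0.0278P*, so P* = 1.63/0.0278 = 58.8.

R* ≈ 286, C* ≈ 7.01, P* ≈ 58.8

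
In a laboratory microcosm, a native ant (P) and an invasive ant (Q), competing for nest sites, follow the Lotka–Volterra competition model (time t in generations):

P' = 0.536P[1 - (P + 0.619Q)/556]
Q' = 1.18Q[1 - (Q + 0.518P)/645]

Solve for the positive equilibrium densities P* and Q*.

P* ≈ 231, Q* ≈ 525

Setting both brackets to zero gives the nullclines P + 0.619Q = 556 and 0.518P + Q = 645.
Substituting Q = 645 - 0.518P into the first: P(1 - 0.619·0.518) = 556 - 0.619·645.
So P* = 157/0.679 = 231, and then Q* = 645 - 0.518·231 = 525.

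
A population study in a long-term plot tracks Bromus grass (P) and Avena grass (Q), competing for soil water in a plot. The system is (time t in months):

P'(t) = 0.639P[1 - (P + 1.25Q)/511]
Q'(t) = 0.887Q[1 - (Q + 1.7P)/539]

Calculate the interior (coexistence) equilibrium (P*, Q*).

Setting both brackets to zero gives the nullclines P + 1.25Q = 511 and 1.7P + Q = 539.
Substituting Q = 539 - 1.7P into the first: P(1 - 1.25·1.7) = 511 - 1.25·539.
So P* = -163/-1.12 = 145, and then Q* = 539 - 1.7·145 = 293.

P* ≈ 145, Q* ≈ 293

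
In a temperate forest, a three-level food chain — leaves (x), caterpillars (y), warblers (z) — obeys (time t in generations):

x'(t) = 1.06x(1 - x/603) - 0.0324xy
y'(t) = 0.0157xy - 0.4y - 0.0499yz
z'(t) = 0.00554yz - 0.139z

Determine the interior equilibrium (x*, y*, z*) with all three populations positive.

From dz/dt = 0: 0.00554y* = 0.139, so y* = 25.1.
From dx/dt = 0: 1.06(1 - x*/603) = 0.0324·25.1, giving x* = 603·(1 - 0.767) = 141.
From dy/dt = 0: 0.0157·141 - 0.4 = 0.0499z*, so z* = 1.81/0.0499 = 36.2.

x* ≈ 141, y* ≈ 25.1, z* ≈ 36.2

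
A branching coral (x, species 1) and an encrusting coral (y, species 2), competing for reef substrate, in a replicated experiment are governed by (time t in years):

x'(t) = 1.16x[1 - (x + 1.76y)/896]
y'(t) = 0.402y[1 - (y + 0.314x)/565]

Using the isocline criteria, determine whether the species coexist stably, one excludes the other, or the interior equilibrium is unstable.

species 2 excludes species 1

Compare the nullcline intercepts: K1/α12 = 896/1.76 = 509 < K2 = 565; K2/α21 = 565/0.314 = 1800 > K1 = 896.
Since the inequalities point opposite ways, species 2 can invade but species 1 cannot.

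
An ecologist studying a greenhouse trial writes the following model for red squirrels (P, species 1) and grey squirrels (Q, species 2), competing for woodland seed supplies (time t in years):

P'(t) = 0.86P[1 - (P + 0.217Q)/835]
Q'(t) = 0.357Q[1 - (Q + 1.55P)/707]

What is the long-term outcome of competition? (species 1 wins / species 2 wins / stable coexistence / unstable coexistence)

species 1 excludes species 2

Compare the nullcline intercepts: K1/α12 = 835/0.217 = 3850 > K2 = 707; K2/α21 = 707/1.55 = 456 < K1 = 835.
Since the inequalities point opposite ways, species 1 can invade but species 2 cannot.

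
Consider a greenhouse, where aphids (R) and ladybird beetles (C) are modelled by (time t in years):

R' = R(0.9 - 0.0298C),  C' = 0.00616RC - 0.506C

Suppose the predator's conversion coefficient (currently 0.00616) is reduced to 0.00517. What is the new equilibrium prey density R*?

R* ≈ 97.9

At the interior fixed point, setting dC/dt = 0 with C > 0 fixes R* = (predator death rate)/(RC coefficient) — independent of the other coefficients.
With the change, R* = 0.506/0.00517 = 97.9; it rises from 82.1.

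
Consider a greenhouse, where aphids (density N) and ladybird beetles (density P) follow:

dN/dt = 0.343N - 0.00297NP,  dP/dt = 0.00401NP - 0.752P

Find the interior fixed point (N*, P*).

Set dP/dt = 0 with P > 0: 0.00401N - 0.752 = 0, so N* = 0.752/0.00401 = 188.
Set dN/dt = 0 with N > 0: 0.343 - 0.00297P = 0, so P* = 0.343/0.00297 = 115.

N* ≈ 188, P* ≈ 115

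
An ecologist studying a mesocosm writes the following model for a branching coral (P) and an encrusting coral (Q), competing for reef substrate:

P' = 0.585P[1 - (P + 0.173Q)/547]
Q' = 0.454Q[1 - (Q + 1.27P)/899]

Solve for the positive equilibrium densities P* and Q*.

Setting both brackets to zero gives the nullclines P + 0.173Q = 547 and 1.27P + Q = 899.
Substituting Q = 899 - 1.27P into the first: P(1 - 0.173·1.27) = 547 - 0.173·899.
So P* = 391/0.78 = 502, and then Q* = 899 - 1.27·502 = 262.

P* ≈ 502, Q* ≈ 262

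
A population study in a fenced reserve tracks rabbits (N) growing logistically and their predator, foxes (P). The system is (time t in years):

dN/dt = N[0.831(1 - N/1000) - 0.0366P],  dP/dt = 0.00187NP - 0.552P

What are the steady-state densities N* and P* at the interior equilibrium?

From dP/dt = 0 with P > 0: 0.00187N* = 0.552, so N* = 295.
Substitute into dN/dt = 0: 0.831(1 - 295/1000) = 0.0366P*.
The bracket is 0.705, giving P* = 0.586/0.0366 = 16.

N* ≈ 295, P* ≈ 16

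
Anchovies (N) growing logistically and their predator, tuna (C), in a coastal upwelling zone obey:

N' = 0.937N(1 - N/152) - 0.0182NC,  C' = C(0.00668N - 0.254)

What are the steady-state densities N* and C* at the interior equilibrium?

N* ≈ 38, C* ≈ 38.6

From dC/dt = 0 with C > 0: 0.00668N* = 0.254, so N* = 38.
Substitute into dN/dt = 0: 0.937(1 - 38/152) = 0.0182C*.
The bracket is 0.75, giving C* = 0.703/0.0182 = 38.6.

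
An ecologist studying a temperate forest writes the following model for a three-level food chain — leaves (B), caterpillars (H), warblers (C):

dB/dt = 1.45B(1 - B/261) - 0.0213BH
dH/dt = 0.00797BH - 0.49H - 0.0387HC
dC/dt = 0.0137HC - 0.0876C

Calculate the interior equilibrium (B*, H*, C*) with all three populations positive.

From dC/dt = 0: 0.0137H* = 0.0876, so H* = 6.39.
From dB/dt = 0: 1.45(1 - B*/261) = 0.0213·6.39, giving B* = 261·(1 - 0.0939) = 236.
From dH/dt = 0: 0.00797·236 - 0.49 = 0.0387C*, so C* = 1.39/0.0387 = 36.

B* ≈ 236, H* ≈ 6.39, C* ≈ 36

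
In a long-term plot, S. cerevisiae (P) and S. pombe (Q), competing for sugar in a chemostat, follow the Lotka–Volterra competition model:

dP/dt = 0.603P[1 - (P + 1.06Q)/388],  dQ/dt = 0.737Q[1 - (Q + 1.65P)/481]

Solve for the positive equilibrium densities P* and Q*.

P* ≈ 163, Q* ≈ 213

Setting both brackets to zero gives the nullclines P + 1.06Q = 388 and 1.65P + Q = 481.
Substituting Q = 481 - 1.65P into the first: P(1 - 1.06·1.65) = 388 - 1.06·481.
So P* = -122/-0.749 = 163, and then Q* = 481 - 1.65·163 = 213.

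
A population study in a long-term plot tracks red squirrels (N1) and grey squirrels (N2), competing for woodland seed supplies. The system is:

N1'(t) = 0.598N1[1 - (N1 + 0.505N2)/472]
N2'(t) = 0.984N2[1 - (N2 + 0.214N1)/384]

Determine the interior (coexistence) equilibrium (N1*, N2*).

Setting both brackets to zero gives the nullclines N1 + 0.505N2 = 472 and 0.214N1 + N2 = 384.
Substituting N2 = 384 - 0.214N1 into the first: N1(1 - 0.505·0.214) = 472 - 0.505·384.
So N1* = 278/0.892 = 312, and then N2* = 384 - 0.214·312 = 317.

N1* ≈ 312, N2* ≈ 317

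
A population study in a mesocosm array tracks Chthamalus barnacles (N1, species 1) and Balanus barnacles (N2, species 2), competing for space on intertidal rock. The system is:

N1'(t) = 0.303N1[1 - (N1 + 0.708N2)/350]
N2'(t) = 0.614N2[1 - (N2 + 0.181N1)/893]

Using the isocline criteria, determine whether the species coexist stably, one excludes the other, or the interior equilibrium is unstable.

Compare the nullcline intercepts: K1/α12 = 350/0.708 = 494 < K2 = 893; K2/α21 = 893/0.181 = 4930 > K1 = 350.
Since the inequalities point opposite ways, species 2 can invade but species 1 cannot.

species 2 excludes species 1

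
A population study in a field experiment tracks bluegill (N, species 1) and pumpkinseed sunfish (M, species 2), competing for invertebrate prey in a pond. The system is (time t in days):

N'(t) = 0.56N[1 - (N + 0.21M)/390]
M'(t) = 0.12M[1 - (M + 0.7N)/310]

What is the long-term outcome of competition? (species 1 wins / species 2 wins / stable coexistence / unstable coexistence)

Compare the nullcline intercepts: K1/α12 = 390/0.21 = 1860 > K2 = 310; K2/α21 = 310/0.7 = 443 > K1 = 390.
Since both inequalities hold, each species can invade when rare, so the interior equilibrium is stable.

stable coexistence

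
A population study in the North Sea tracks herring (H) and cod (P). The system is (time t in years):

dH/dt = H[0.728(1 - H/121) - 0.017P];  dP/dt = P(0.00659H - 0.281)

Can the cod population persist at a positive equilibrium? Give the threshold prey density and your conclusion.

Threshold H = 42.6; K > 42.6, so yes, the predator persists.

The predator equation gives dP/dt > 0 only when H > 0.281/0.00659 = 42.6.
Without the predator, H → K = 121. Since 121 > 42.6, the predator can invade and persist.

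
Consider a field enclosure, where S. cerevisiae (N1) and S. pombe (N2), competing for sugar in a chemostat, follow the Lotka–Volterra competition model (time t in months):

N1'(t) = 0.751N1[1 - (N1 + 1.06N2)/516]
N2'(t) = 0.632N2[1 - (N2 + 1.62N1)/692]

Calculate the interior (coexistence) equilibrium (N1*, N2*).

Setting both brackets to zero gives the nullclines N1 + 1.06N2 = 516 and 1.62N1 + N2 = 692.
Substituting N2 = 692 - 1.62N1 into the first: N1(1 - 1.06·1.62) = 516 - 1.06·692.
So N1* = -218/-0.717 = 303, and then N2* = 692 - 1.62·303 = 201.

N1* ≈ 303, N2* ≈ 201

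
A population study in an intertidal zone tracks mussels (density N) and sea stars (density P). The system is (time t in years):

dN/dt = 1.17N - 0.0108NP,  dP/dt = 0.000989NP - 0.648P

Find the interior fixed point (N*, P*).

N* ≈ 655, P* ≈ 108

Set dP/dt = 0 with P > 0: 0.000989N - 0.648 = 0, so N* = 0.648/0.000989 = 655.
Set dN/dt = 0 with N > 0: 1.17 - 0.0108P = 0, so P* = 1.17/0.0108 = 108.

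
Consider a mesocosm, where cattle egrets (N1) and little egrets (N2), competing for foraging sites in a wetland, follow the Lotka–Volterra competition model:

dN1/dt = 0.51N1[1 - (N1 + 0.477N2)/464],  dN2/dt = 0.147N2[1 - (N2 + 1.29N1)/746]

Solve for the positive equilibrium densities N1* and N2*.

Setting both brackets to zero gives the nullclines N1 + 0.477N2 = 464 and 1.29N1 + N2 = 746.
Substituting N2 = 746 - 1.29N1 into the first: N1(1 - 0.477·1.29) = 464 - 0.477·746.
So N1* = 108/0.385 = 281, and then N2* = 746 - 1.29·281 = 383.

N1* ≈ 281, N2* ≈ 383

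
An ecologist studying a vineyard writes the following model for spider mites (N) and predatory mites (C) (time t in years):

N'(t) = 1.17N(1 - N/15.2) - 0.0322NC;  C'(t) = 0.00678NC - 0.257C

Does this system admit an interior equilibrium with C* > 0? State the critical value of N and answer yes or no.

Threshold N = 37.9; K < 37.9, so no, the predator goes extinct.

The predator equation gives dC/dt > 0 only when N > 0.257/0.00678 = 37.9.
Without the predator, N → K = 15.2. Since 15.2 < 37.9, the predator cannot invade.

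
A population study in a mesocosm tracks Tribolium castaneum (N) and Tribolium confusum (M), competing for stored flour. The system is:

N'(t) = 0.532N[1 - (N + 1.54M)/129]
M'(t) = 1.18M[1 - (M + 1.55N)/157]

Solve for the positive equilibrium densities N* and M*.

N* ≈ 81.3, M* ≈ 31

Setting both brackets to zero gives the nullclines N + 1.54M = 129 and 1.55N + M = 157.
Substituting M = 157 - 1.55N into the first: N(1 - 1.54·1.55) = 129 - 1.54·157.
So N* = -113/-1.39 = 81.3, and then M* = 157 - 1.55·81.3 = 31.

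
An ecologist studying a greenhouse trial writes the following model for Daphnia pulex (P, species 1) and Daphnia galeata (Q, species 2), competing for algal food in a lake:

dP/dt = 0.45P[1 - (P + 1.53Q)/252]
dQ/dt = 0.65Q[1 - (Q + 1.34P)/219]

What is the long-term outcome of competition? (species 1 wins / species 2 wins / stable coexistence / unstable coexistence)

Compare the nullcline intercepts: K1/α12 = 252/1.53 = 165 < K2 = 219; K2/α21 = 219/1.34 = 163 < K1 = 252.
Since both are reversed, neither can invade when rare; the interior point is a saddle.

unstable coexistence (outcome depends on initial conditions)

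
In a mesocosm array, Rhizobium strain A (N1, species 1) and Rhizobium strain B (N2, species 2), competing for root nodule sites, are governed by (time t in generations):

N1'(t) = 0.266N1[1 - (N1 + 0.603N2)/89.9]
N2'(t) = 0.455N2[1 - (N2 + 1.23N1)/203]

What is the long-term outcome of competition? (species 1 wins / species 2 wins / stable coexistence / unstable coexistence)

Compare the nullcline intercepts: K1/α12 = 89.9/0.603 = 149 < K2 = 203; K2/α21 = 203/1.23 = 165 > K1 = 89.9.
Since the inequalities point opposite ways, species 2 can invade but species 1 cannot.

species 2 excludes species 1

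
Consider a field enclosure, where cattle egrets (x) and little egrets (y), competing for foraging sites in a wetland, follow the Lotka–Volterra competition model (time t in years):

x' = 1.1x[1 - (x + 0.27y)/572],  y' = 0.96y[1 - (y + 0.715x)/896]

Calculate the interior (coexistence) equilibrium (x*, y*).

Setting both brackets to zero gives the nullclines x + 0.27y = 572 and 0.715x + y = 896.
Substituting y = 896 - 0.715x into the first: x(1 - 0.27·0.715) = 572 - 0.27·896.
So x* = 330/0.807 = 409, and then y* = 896 - 0.715·409 = 604.

x* ≈ 409, y* ≈ 604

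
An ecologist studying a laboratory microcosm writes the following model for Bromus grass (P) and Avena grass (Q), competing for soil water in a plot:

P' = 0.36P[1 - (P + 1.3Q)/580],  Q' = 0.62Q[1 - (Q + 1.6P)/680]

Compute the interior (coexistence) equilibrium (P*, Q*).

Setting both brackets to zero gives the nullclines P + 1.3Q = 580 and 1.6P + Q = 680.
Substituting Q = 680 - 1.6P into the first: P(1 - 1.3·1.6) = 580 - 1.3·680.
So P* = -304/-1.08 = 281, and then Q* = 680 - 1.6·281 = 230.

P* ≈ 281, Q* ≈ 230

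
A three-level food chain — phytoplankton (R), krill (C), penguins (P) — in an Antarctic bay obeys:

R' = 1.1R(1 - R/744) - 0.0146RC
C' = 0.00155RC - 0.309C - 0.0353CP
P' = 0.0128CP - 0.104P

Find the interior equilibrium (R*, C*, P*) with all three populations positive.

From dP/dt = 0: 0.0128C* = 0.104, so C* = 8.12.
From dR/dt = 0: 1.1(1 - R*/744) = 0.0146·8.12, giving R* = 744·(1 - 0.108) = 664.
From dC/dt = 0: 0.00155·664 - 0.309 = 0.0353P*, so P* = 0.72/0.0353 = 20.4.

R* ≈ 664, C* ≈ 8.12, P* ≈ 20.4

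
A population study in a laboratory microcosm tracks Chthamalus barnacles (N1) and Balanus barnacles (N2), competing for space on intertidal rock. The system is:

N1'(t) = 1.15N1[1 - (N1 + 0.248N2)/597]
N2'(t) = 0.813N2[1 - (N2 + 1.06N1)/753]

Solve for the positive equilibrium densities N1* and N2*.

N1* ≈ 557, N2* ≈ 163

Setting both brackets to zero gives the nullclines N1 + 0.248N2 = 597 and 1.06N1 + N2 = 753.
Substituting N2 = 753 - 1.06N1 into the first: N1(1 - 0.248·1.06) = 597 - 0.248·753.
So N1* = 410/0.737 = 557, and then N2* = 753 - 1.06·557 = 163.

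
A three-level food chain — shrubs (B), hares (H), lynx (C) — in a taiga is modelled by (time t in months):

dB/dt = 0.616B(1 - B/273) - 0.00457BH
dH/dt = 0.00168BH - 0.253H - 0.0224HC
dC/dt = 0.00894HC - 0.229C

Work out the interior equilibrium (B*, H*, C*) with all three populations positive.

B* ≈ 221, H* ≈ 25.6, C* ≈ 5.29

From dC/dt = 0: 0.00894H* = 0.229, so H* = 25.6.
From dB/dt = 0: 0.616(1 - B*/273) = 0.00457·25.6, giving B* = 273·(1 - 0.19) = 221.
From dH/dt = 0: 0.00168·221 - 0.253 = 0.0224C*, so C* = 0.118/0.0224 = 5.29.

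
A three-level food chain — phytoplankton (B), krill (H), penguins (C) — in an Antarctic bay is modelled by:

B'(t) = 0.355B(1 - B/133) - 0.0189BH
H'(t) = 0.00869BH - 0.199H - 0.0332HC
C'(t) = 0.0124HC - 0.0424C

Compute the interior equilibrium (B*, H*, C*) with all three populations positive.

B* ≈ 109, H* ≈ 3.42, C* ≈ 22.5

From dC/dt = 0: 0.0124H* = 0.0424, so H* = 3.42.
From dB/dt = 0: 0.355(1 - B*/133) = 0.0189·3.42, giving B* = 133·(1 - 0.182) = 109.
From dH/dt = 0: 0.00869·109 - 0.199 = 0.0332C*, so C* = 0.746/0.0332 = 22.5.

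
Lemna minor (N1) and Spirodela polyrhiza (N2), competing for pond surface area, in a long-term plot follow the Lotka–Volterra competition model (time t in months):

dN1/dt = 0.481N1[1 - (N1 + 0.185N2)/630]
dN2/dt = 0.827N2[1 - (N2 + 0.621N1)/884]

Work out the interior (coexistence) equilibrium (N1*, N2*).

N1* ≈ 527, N2* ≈ 557

Setting both brackets to zero gives the nullclines N1 + 0.185N2 = 630 and 0.621N1 + N2 = 884.
Substituting N2 = 884 - 0.621N1 into the first: N1(1 - 0.185·0.621) = 630 - 0.185·884.
So N1* = 466/0.885 = 527, and then N2* = 884 - 0.621·527 = 557.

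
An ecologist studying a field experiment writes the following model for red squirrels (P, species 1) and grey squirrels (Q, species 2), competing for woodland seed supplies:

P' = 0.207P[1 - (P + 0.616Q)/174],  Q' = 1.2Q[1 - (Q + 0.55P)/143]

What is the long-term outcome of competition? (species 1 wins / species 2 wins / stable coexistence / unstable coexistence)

stable coexistence

Compare the nullcline intercepts: K1/α12 = 174/0.616 = 282 > K2 = 143; K2/α21 = 143/0.55 = 260 > K1 = 174.
Since both inequalities hold, each species can invade when rare, so the interior equilibrium is stable.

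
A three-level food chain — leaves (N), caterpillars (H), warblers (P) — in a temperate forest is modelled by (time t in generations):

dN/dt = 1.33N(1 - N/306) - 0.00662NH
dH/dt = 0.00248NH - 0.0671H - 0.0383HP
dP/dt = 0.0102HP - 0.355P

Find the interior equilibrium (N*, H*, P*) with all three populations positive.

N* ≈ 253, H* ≈ 34.8, P* ≈ 14.6

From dP/dt = 0: 0.0102H* = 0.355, so H* = 34.8.
From dN/dt = 0: 1.33(1 - N*/306) = 0.00662·34.8, giving N* = 306·(1 - 0.173) = 253.
From dH/dt = 0: 0.00248·253 - 0.0671 = 0.0383P*, so P* = 0.56/0.0383 = 14.6.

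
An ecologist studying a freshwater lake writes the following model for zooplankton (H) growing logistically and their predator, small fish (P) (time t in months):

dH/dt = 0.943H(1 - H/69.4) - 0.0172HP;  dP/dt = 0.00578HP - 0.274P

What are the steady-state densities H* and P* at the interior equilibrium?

From dP/dt = 0 with P > 0: 0.00578H* = 0.274, so H* = 47.4.
Substitute into dH/dt = 0: 0.943(1 - 47.4/69.4) = 0.0172P*.
The bracket is 0.317, giving P* = 0.299/0.0172 = 17.4.

H* ≈ 47.4, P* ≈ 17.4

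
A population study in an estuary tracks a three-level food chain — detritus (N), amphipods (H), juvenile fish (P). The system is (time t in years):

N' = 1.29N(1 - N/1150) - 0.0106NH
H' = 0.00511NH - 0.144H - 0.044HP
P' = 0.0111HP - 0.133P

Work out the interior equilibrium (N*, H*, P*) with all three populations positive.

From dP/dt = 0: 0.0111H* = 0.133, so H* = 12.
From dN/dt = 0: 1.29(1 - N*/1150) = 0.0106·12, giving N* = 1150·(1 - 0.0985) = 1040.
From dH/dt = 0: 0.00511·1040 - 0.144 = 0.044P*, so P* = 5.15/0.044 = 117.

N* ≈ 1040, H* ≈ 12, P* ≈ 117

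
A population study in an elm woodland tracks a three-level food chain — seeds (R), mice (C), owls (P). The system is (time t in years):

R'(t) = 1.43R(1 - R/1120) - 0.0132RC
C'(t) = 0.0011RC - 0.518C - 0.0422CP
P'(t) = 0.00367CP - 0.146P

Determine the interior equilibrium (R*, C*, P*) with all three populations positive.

From dP/dt = 0: 0.00367C* = 0.146, so C* = 39.8.
From dR/dt = 0: 1.43(1 - R*/1120) = 0.0132·39.8, giving R* = 1120·(1 - 0.367) = 709.
From dC/dt = 0: 0.0011·709 - 0.518 = 0.0422P*, so P* = 0.262/0.0422 = 6.2.

R* ≈ 709, C* ≈ 39.8, P* ≈ 6.2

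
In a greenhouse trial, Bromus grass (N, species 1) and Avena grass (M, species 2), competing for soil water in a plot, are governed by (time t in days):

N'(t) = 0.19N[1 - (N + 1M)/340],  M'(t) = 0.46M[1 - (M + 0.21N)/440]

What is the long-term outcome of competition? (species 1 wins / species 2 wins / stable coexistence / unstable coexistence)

Compare the nullcline intercepts: K1/α12 = 340/1 = 340 < K2 = 440; K2/α21 = 440/0.21 = 2100 > K1 = 340.
Since the inequalities point opposite ways, species 2 can invade but species 1 cannot.

species 2 excludes species 1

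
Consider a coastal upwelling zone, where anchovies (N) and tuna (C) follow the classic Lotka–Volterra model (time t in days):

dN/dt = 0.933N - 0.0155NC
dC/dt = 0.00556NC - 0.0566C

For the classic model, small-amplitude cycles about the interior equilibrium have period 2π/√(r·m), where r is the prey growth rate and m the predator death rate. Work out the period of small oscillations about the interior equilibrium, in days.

T ≈ 27.3 days

Here r = 0.933 and m = 0.0566, so r·m = 0.0528.
ω = √0.0528 = 0.23 per day, hence T = 2π/ω ≈ 27.3 days.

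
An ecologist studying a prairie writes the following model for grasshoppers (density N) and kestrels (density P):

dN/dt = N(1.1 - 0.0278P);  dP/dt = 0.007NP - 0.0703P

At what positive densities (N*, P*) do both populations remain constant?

Set dP/dt = 0 with P > 0: 0.007N - 0.0703 = 0, so N* = 0.0703/0.007 = 10.
Set dN/dt = 0 with N > 0: 1.1 - 0.0278P = 0, so P* = 1.1/0.0278 = 39.6.

N* ≈ 10, P* ≈ 39.6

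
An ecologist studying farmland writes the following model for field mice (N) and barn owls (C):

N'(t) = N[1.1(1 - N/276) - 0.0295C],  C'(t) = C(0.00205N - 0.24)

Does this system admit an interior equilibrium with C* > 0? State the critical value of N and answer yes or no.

Threshold N = 117; K > 117, so yes, the predator persists.

The predator equation gives dC/dt > 0 only when N > 0.24/0.00205 = 117.
Without the predator, N → K = 276. Since 276 > 117, the predator can invade and persist.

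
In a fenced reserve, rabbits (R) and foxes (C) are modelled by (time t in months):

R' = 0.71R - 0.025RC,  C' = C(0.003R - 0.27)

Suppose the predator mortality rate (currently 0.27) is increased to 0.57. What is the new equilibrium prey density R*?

At the interior fixed point, setting dC/dt = 0 with C > 0 fixes R* = (predator death rate)/(RC coefficient) — independent of the other coefficients.
With the change, R* = 0.57/0.003 = 190; it rises from 90.

R* ≈ 190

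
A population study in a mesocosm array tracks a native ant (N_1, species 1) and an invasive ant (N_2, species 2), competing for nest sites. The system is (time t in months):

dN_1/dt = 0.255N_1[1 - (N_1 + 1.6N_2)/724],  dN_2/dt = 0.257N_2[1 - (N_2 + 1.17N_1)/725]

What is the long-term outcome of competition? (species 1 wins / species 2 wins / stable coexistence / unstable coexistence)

Compare the nullcline intercepts: K1/α12 = 724/1.6 = 452 < K2 = 725; K2/α21 = 725/1.17 = 620 < K1 = 724.
Since both are reversed, neither can invade when rare; the interior point is a saddle.

unstable coexistence (outcome depends on initial conditions)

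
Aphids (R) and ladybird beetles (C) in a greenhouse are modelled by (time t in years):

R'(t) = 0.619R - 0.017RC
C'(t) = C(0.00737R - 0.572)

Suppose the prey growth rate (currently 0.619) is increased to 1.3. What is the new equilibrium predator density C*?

C* ≈ 76.5

At the interior fixed point, setting dR/dt = 0 with R > 0 fixes C* = (prey growth rate)/(RC coefficient) — independent of the other coefficients.
With the change, C* = 1.3/0.017 = 76.5; it rises from 36.4.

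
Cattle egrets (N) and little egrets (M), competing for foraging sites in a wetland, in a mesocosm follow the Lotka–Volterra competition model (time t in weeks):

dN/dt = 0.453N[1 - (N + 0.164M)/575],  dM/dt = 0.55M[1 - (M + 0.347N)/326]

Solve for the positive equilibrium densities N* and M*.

N* ≈ 553, M* ≈ 134

Setting both brackets to zero gives the nullclines N + 0.164M = 575 and 0.347N + M = 326.
Substituting M = 326 - 0.347N into the first: N(1 - 0.164·0.347) = 575 - 0.164·326.
So N* = 522/0.943 = 553, and then M* = 326 - 0.347·553 = 134.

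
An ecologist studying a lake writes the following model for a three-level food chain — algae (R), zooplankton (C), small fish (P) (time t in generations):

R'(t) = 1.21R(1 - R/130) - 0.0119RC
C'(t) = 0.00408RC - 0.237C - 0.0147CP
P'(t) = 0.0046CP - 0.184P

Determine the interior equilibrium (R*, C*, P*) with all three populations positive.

From dP/dt = 0: 0.0046C* = 0.184, so C* = 40.
From dR/dt = 0: 1.21(1 - R*/130) = 0.0119·40, giving R* = 130·(1 - 0.393) = 78.9.
From dC/dt = 0: 0.00408·78.9 - 0.237 = 0.0147P*, so P* = 0.0847/0.0147 = 5.77.

R* ≈ 78.9, C* ≈ 40, P* ≈ 5.77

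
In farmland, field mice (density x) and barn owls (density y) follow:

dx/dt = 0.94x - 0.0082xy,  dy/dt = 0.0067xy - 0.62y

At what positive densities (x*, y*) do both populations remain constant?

x* ≈ 92.5, y* ≈ 115

Set dy/dt = 0 with y > 0: 0.0067x - 0.62 = 0, so x* = 0.62/0.0067 = 92.5.
Set dx/dt = 0 with x > 0: 0.94 - 0.0082y = 0, so y* = 0.94/0.0082 = 115.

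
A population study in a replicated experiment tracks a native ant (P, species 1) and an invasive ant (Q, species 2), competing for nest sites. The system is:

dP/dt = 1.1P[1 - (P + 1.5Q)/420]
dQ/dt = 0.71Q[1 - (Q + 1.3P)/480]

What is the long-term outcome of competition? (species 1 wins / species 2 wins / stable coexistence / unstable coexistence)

Compare the nullcline intercepts: K1/α12 = 420/1.5 = 280 < K2 = 480; K2/α21 = 480/1.3 = 369 < K1 = 420.
Since both are reversed, neither can invade when rare; the interior point is a saddle.

unstable coexistence (outcome depends on initial conditions)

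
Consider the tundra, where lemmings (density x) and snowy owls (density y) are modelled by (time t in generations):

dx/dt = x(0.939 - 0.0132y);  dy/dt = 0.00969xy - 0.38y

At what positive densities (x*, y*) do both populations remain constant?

Set dy/dt = 0 with y > 0: 0.00969x - 0.38 = 0, so x* = 0.38/0.00969 = 39.2.
Set dx/dt = 0 with x > 0: 0.939 - 0.0132y = 0, so y* = 0.939/0.0132 = 71.1.

x* ≈ 39.2, y* ≈ 71.1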